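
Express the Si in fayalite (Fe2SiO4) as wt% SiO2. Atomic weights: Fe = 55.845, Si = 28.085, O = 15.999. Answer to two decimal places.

Molar mass of Fe2SiO4 = 2·55.845 + 1·28.085 + 4·15.999 = 203.771 g/mol.
Each formula unit contains 1 Si, equivalent to 1/1 = 1.0000 mol SiO2.
M(SiO2) = 1×28.085 + 2×15.999 = 60.083 g/mol.
Mass of SiO2 per formula unit = 1.0000 × 60.083 = 60.083 g.
SiO2 wt% = 60.083 / 203.771 × 100 = 29.49%.

29.49 wt%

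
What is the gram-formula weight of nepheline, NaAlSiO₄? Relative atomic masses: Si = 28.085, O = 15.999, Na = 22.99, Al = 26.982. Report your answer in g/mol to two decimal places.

142.05 g/mol

The formula mass is the sum 1(22.99) + 1(26.982) + 1(28.085) + 4(15.999).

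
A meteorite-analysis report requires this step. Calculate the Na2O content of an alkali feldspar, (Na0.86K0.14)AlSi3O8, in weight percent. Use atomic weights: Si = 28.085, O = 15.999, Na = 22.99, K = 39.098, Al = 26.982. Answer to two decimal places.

10.08 wt%

Formula mass = 264.474 g/mol.
0.86 Na → 0.4300 mol Na2O per formula unit; M(Na2O) = 61.979, so Na2O mass = 26.651 g.
26.651/264.474 × 100 = 10.08 wt%.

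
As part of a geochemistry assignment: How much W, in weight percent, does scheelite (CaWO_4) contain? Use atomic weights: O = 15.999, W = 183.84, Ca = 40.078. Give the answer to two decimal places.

63.85 weight percent

Formula mass = 1*40.078 + 1*183.84 + 4*15.999 = 287.914 g/mol, of which 183.840 g is W.
So W makes up 183.840/287.914 = 0.6385 of the mass, i.e. 63.85%.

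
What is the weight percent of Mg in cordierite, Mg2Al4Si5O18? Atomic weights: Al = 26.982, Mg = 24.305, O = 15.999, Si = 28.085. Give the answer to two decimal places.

8.31 weight percent

M(Mg2Al4Si5O18) = 584.945 g/mol.
Mg contributes 2 × 24.305 = 48.610 g per mole.
48.610/584.945 = 0.0831 → 8.31%.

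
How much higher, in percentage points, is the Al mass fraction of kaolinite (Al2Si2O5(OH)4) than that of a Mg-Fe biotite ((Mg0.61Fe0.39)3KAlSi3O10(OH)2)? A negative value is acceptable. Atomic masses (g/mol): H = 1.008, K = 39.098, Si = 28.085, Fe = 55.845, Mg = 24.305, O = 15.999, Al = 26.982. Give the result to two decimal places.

First mineral: 53.964 g Al in 258.157 g formula = 20.90 wt% Al.
Second mineral: 26.982 g Al in 454.156 g formula = 5.94 wt% Al.
20.90% − 5.94% gives a difference of 14.96 percentage points.

14.96 percentage points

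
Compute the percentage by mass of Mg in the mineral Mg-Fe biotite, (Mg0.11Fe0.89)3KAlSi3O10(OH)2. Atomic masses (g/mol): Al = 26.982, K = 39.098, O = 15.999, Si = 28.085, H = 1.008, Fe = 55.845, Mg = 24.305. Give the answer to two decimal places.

Molar mass of (Mg0.11Fe0.89)3KAlSi3O10(OH)2: 0.33*24.305 + 2.67*55.845 + 1*39.098 + 1*26.982 + 3*28.085 + 12*15.999 + 2*1.008 = 501.466 g/mol.
Mass of Mg per formula unit: 0.33 × 24.305 = 8.021 g.
Weight fraction Mg = 8.021 / 501.466 = 0.0160.

1.60 wt%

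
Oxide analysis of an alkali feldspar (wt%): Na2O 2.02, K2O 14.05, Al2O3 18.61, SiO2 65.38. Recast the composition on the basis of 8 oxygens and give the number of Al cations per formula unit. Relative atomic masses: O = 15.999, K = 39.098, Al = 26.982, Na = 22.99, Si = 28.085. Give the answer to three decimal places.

1.005 Al apfu

Na2O: 2.02/61.979 = 0.03259 mol → 0.06518 mol Na, 0.03259 mol O.
K2O: 14.05/94.195 = 0.14916 mol → 0.29832 mol K, 0.14916 mol O.
Al2O3: 18.61/101.961 = 0.18252 mol → 0.36504 mol Al, 0.54756 mol O.
SiO2: 65.38/60.083 = 1.08816 mol → 1.08816 mol Si, 2.17632 mol O.
Total oxygen = 2.90563 mol. Normalization factor = 8/2.90563 = 2.75328.
Al per 8 O = 0.36504 × 2.75328 = 1.005.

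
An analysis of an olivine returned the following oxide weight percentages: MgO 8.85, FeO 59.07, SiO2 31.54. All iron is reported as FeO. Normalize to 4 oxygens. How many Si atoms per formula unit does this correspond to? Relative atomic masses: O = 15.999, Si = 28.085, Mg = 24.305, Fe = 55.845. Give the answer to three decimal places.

1.004 Si apfu

MgO (M=40.304): mol = 0.21958; Mg = 0.21958, O = 0.21958.
FeO (M=71.844): mol = 0.82220; Fe = 0.82220, O = 0.82220.
SiO2 (M=60.083): mol = 0.52494; Si = 0.52494, O = 1.04988.
ΣO = 2.09166; factor = 4/ΣO = 1.91236.
Si apfu = 0.52494 × 1.91236 = 1.004.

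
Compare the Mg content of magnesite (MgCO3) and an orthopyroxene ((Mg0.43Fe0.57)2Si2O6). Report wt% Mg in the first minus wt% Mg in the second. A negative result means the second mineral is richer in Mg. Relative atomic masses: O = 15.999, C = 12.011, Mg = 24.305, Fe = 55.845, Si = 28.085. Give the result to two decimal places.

20.00 percentage points

Mg in MgCO3: molar mass 84.313 g/mol; 1×24.305 = 24.305 g → 28.83 wt%.
Mg in (Mg0.43Fe0.57)2Si2O6: molar mass 236.730 g/mol; 0.86×24.305 = 20.902 g → 8.83 wt%.
Difference = 28.83 − 8.83 = 20.00 percentage points.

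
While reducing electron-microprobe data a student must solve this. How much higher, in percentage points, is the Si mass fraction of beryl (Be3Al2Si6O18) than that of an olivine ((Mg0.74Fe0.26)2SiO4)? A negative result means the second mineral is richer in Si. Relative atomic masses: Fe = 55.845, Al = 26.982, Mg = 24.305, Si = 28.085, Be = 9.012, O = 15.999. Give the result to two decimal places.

13.47 percentage points

First mineral: 168.510 g Si in 537.492 g formula = 31.35 wt% Si.
Second mineral: 28.085 g Si in 157.092 g formula = 17.88 wt% Si.
31.35% − 17.88% gives a difference of 13.47 percentage points.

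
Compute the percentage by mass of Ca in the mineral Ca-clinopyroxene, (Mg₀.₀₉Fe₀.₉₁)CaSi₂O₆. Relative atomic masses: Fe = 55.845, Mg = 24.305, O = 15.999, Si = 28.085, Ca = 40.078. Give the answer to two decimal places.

16.34 wt%

Formula mass = 0.09*24.305 + 0.91*55.845 + 1*40.078 + 2*28.085 + 6*15.999 = 245.248 g/mol, of which 40.078 g is Ca.
So Ca makes up 40.078/245.248 = 0.1634 of the mass, i.e. 16.34%.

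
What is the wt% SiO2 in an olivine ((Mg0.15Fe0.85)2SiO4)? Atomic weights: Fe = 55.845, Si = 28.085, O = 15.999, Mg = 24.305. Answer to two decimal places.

30.92 wt%

M((Mg0.15Fe0.85)2SiO4) = 194.309 g/mol; M(SiO2) = 60.083 g/mol.
Moles SiO2 per formula unit = 1 Si ÷ 1 = 1.0000.
SiO2 fraction = (1.0000 × 60.083) / 194.309 = 60.083/194.309 = 0.3092.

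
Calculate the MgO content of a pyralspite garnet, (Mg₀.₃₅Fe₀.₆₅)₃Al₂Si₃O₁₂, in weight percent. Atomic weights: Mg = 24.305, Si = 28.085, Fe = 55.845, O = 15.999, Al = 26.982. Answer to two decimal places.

9.11 wt%

Molar mass of (Mg₀.₃₅Fe₀.₆₅)₃Al₂Si₃O₁₂ = 1.05·24.305 + 1.95·55.845 + 2·26.982 + 3·28.085 + 12·15.999 = 464.625 g/mol.
Each formula unit contains 1.05 Mg, equivalent to 1.05/1 = 1.0500 mol MgO.
M(MgO) = 1×24.305 + 1×15.999 = 40.304 g/mol.
Mass of MgO per formula unit = 1.0500 × 40.304 = 42.319 g.
MgO wt% = 42.319 / 464.625 × 100 = 9.11%.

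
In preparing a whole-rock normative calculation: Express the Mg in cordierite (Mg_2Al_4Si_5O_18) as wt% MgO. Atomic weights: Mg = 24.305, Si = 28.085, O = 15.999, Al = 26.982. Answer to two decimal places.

M(Mg_2Al_4Si_5O_18) = 584.945 g/mol; M(MgO) = 40.304 g/mol.
Moles MgO per formula unit = 2 Mg ÷ 1 = 2.0000.
MgO fraction = (2.0000 × 40.304) / 584.945 = 80.608/584.945 = 0.1378.

13.78 wt%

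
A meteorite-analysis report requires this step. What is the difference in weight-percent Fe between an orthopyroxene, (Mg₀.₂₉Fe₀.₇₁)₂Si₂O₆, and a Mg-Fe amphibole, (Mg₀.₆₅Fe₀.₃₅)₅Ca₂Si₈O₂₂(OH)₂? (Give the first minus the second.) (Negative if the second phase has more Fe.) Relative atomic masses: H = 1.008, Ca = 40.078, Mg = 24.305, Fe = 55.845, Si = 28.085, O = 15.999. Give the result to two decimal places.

21.03 percentage points

Fe in (Mg₀.₂₉Fe₀.₇₁)₂Si₂O₆: molar mass 245.561 g/mol; 1.42×55.845 = 79.300 g → 32.29 wt%.
Fe in (Mg₀.₆₅Fe₀.₃₅)₅Ca₂Si₈O₂₂(OH)₂: molar mass 867.548 g/mol; 1.75×55.845 = 97.729 g → 11.26 wt%.
Difference = 32.29 − 11.26 = 21.03 percentage points.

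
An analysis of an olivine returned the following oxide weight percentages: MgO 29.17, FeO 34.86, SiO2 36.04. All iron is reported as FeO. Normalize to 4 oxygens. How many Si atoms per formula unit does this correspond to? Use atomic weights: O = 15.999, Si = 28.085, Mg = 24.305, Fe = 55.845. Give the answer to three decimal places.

29.17 wt% MgO ÷ 40.304 g/mol = 0.72375 mol, giving 0.72375 Mg and 0.72375 O.
34.86 wt% FeO ÷ 71.844 g/mol = 0.48522 mol, giving 0.48522 Fe and 0.48522 O.
36.04 wt% SiO2 ÷ 60.083 g/mol = 0.59984 mol, giving 0.59984 Si and 1.19968 O.
Oxygen sums to 2.40865; scaling by 4/2.40865 = 1.66068 puts the formula on 4 O.
Si: 0.59984 × 1.66068 = 0.996 atoms per formula unit.

0.996 Si apfu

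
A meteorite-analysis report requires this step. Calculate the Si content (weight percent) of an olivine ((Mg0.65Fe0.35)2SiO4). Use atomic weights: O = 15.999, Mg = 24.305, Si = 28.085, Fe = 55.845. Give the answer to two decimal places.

17.25 weight percent

Formula mass = 1.30×24.305 + 0.70×55.845 + 1×28.085 + 4×15.999 = 162.769 g/mol, of which 28.085 g is Si.
So Si makes up 28.085/162.769 = 0.1725 of the mass, i.e. 17.25%.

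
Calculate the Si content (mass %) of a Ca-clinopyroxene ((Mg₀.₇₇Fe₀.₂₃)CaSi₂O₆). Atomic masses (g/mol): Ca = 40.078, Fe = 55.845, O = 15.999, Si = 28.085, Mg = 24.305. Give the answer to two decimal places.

Formula mass = 0.77*24.305 + 0.23*55.845 + 1*40.078 + 2*28.085 + 6*15.999 = 223.801 g/mol, of which 56.170 g is Si.
So Si makes up 56.170/223.801 = 0.2510 of the mass, i.e. 25.10%.

25.10 mass %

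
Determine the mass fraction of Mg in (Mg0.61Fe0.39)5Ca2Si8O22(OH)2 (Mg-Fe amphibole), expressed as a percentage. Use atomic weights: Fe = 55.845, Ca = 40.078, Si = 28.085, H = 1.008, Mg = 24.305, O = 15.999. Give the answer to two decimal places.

M((Mg0.61Fe0.39)5Ca2Si8O22(OH)2) = 873.856 g/mol.
Mg contributes 3.05 × 24.305 = 74.130 g per mole.
74.130/873.856 = 0.0848 → 8.48%.

8.48 wt%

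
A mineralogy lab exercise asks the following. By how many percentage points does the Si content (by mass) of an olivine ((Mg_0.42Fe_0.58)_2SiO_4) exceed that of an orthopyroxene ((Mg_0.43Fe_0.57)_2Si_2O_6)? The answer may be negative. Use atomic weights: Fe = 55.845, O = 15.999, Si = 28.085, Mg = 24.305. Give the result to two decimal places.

-7.89 percentage points

M((Mg_0.42Fe_0.58)_2SiO_4) = 177.277 g/mol, so wt% Si = 28.085/177.277 × 100 = 15.84%.
M((Mg_0.43Fe_0.57)_2Si_2O_6) = 236.730 g/mol, so wt% Si = 56.170/236.730 × 100 = 23.73%.
15.84 − 23.73 = -7.89 pp.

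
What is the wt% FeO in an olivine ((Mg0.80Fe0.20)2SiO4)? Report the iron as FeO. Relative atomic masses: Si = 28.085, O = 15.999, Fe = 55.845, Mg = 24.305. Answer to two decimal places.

18.75 wt%

M((Mg0.80Fe0.20)2SiO4) = 153.307 g/mol; M(FeO) = 71.844 g/mol.
Moles FeO per formula unit = 0.40 Fe ÷ 1 = 0.4000.
FeO fraction = (0.4000 × 71.844) / 153.307 = 28.738/153.307 = 0.1875.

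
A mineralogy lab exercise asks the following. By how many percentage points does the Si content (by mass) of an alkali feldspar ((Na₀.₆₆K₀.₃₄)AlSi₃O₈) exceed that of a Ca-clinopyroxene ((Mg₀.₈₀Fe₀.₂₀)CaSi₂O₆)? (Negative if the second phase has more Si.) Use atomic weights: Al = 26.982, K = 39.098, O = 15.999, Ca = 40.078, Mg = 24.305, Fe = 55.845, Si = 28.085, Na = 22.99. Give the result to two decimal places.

M((Na₀.₆₆K₀.₃₄)AlSi₃O₈) = 267.696 g/mol, so wt% Si = 84.255/267.696 × 100 = 31.47%.
M((Mg₀.₈₀Fe₀.₂₀)CaSi₂O₆) = 222.855 g/mol, so wt% Si = 56.170/222.855 × 100 = 25.20%.
31.47 − 25.20 = 6.27 pp.

6.27 percentage points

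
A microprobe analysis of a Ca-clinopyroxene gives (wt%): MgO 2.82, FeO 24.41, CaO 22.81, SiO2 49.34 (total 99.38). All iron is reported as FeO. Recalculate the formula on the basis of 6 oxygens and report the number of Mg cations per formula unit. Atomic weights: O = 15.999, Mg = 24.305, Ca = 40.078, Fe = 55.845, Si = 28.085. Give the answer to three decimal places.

2.82 wt% MgO ÷ 40.304 g/mol = 0.06997 mol, giving 0.06997 Mg and 0.06997 O.
24.41 wt% FeO ÷ 71.844 g/mol = 0.33976 mol, giving 0.33976 Fe and 0.33976 O.
22.81 wt% CaO ÷ 56.077 g/mol = 0.40676 mol, giving 0.40676 Ca and 0.40676 O.
49.34 wt% SiO2 ÷ 60.083 g/mol = 0.82120 mol, giving 0.82120 Si and 1.64240 O.
Oxygen sums to 2.45889; scaling by 6/2.45889 = 2.44013 puts the formula on 6 O.
Mg: 0.06997 × 2.44013 = 0.171 atoms per formula unit.

0.171 Mg apfu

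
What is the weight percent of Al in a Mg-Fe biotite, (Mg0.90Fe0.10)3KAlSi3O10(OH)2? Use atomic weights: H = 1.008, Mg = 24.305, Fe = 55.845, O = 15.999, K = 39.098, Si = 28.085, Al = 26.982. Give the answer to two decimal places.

6.32 wt%

Formula mass = 2.70×24.305 + 0.30×55.845 + 1×39.098 + 1×26.982 + 3×28.085 + 12×15.999 + 2×1.008 = 426.716 g/mol, of which 26.982 g is Al.
So Al makes up 26.982/426.716 = 0.0632 of the mass, i.e. 6.32%.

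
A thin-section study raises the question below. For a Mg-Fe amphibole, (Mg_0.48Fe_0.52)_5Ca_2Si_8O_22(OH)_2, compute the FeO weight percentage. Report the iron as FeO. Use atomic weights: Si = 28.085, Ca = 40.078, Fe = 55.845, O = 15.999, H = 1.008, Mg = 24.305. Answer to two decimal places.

20.89 wt%

M((Mg_0.48Fe_0.52)_5Ca_2Si_8O_22(OH)_2) = 894.357 g/mol; M(FeO) = 71.844 g/mol.
Moles FeO per formula unit = 2.60 Fe ÷ 1 = 2.6000.
FeO fraction = (2.6000 × 71.844) / 894.357 = 186.794/894.357 = 0.2089.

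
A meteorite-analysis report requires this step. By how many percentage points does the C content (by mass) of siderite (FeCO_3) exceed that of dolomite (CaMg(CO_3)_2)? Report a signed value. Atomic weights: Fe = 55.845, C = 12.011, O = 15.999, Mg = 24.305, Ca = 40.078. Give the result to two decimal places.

-2.66 percentage points

First mineral: 12.011 g C in 115.853 g formula = 10.37 wt% C.
Second mineral: 24.022 g C in 184.399 g formula = 13.03 wt% C.
10.37% − 13.03% gives a difference of -2.66 percentage points.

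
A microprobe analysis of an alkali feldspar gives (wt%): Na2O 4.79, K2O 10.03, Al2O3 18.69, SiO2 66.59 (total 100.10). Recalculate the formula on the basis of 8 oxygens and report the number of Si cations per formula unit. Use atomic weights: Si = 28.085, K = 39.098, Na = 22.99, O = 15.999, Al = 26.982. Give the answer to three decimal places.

4.79 wt% Na2O ÷ 61.979 g/mol = 0.07728 mol, giving 0.15456 Na and 0.07728 O.
10.03 wt% K2O ÷ 94.195 g/mol = 0.10648 mol, giving 0.21296 K and 0.10648 O.
18.69 wt% Al2O3 ÷ 101.961 g/mol = 0.18331 mol, giving 0.36662 Al and 0.54993 O.
66.59 wt% SiO2 ÷ 60.083 g/mol = 1.10830 mol, giving 1.10830 Si and 2.21660 O.
Oxygen sums to 2.95029; scaling by 8/2.95029 = 2.71160 puts the formula on 8 O.
Si: 1.10830 × 2.71160 = 3.005 atoms per formula unit.

3.005 Si apfu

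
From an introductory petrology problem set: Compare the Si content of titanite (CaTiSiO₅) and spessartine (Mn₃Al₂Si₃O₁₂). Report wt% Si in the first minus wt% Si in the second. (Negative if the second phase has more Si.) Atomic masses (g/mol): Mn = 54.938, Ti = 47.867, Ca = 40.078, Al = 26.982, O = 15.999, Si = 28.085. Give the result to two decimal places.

First mineral: 28.085 g Si in 196.025 g formula = 14.33 wt% Si.
Second mineral: 84.255 g Si in 495.021 g formula = 17.02 wt% Si.
14.33% − 17.02% gives a difference of -2.69 percentage points.

-2.69 percentage points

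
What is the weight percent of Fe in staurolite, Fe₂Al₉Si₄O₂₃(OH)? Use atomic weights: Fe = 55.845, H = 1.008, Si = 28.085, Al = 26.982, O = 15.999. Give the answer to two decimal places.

13.11 weight percent

Molar mass of Fe₂Al₉Si₄O₂₃(OH): 2×55.845 + 9×26.982 + 4×28.085 + 24×15.999 + 1×1.008 = 851.852 g/mol.
Mass of Fe per formula unit: 2 × 55.845 = 111.690 g.
Weight fraction Fe = 111.690 / 851.852 = 0.1311.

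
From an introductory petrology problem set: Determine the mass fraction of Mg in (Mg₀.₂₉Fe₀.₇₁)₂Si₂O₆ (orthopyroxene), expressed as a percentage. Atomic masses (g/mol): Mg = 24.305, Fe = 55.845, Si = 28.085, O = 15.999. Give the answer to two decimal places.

M((Mg₀.₂₉Fe₀.₇₁)₂Si₂O₆) = 245.561 g/mol.
Mg contributes 0.58 × 24.305 = 14.097 g per mole.
14.097/245.561 = 0.0574 → 5.74%.

5.74 weight percent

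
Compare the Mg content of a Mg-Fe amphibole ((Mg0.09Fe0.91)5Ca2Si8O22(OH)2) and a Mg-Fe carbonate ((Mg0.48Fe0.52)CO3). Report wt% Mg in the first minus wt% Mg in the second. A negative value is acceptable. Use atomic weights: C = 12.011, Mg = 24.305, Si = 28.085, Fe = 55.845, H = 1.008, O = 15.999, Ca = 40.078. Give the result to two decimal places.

M((Mg0.09Fe0.91)5Ca2Si8O22(OH)2) = 955.860 g/mol, so wt% Mg = 10.937/955.860 × 100 = 1.14%.
M((Mg0.48Fe0.52)CO3) = 100.714 g/mol, so wt% Mg = 11.666/100.714 × 100 = 11.58%.
1.14 − 11.58 = -10.44 pp.

-10.44 percentage points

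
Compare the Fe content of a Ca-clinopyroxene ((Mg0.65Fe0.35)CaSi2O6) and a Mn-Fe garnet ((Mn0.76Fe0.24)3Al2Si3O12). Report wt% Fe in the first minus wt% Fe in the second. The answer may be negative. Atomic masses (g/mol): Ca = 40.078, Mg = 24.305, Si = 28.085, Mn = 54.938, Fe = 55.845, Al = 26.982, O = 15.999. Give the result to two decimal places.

0.48 percentage points

M((Mg0.65Fe0.35)CaSi2O6) = 227.586 g/mol, so wt% Fe = 19.546/227.586 × 100 = 8.59%.
M((Mn0.76Fe0.24)3Al2Si3O12) = 495.674 g/mol, so wt% Fe = 40.208/495.674 × 100 = 8.11%.
8.59 − 8.11 = 0.48 pp.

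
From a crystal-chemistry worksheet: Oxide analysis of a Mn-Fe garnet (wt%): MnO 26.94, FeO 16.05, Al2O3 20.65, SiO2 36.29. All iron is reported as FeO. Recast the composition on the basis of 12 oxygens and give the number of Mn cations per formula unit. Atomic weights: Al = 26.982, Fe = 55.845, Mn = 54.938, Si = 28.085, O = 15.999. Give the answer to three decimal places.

26.94 wt% MnO ÷ 70.937 g/mol = 0.37977 mol, giving 0.37977 Mn and 0.37977 O.
16.05 wt% FeO ÷ 71.844 g/mol = 0.22340 mol, giving 0.22340 Fe and 0.22340 O.
20.65 wt% Al2O3 ÷ 101.961 g/mol = 0.20253 mol, giving 0.40506 Al and 0.60759 O.
36.29 wt% SiO2 ÷ 60.083 g/mol = 0.60400 mol, giving 0.60400 Si and 1.20800 O.
Oxygen sums to 2.41876; scaling by 12/2.41876 = 4.96122 puts the formula on 12 O.
Mn: 0.37977 × 4.96122 = 1.884 atoms per formula unit.

1.884 Mn apfu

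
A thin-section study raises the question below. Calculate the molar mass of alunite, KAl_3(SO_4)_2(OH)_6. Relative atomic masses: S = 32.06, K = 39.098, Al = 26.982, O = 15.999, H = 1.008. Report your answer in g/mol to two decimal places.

The formula mass is the sum 1*39.098 + 3*26.982 + 2*32.06 + 14*15.999 + 6*1.008.

414.20 g/mol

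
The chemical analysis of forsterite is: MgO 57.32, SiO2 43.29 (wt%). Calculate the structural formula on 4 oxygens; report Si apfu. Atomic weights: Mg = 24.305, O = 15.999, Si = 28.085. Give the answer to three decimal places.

1.007 Si apfu

57.32 wt% MgO ÷ 40.304 g/mol = 1.42219 mol, giving 1.42219 Mg and 1.42219 O.
43.29 wt% SiO2 ÷ 60.083 g/mol = 0.72050 mol, giving 0.72050 Si and 1.44100 O.
Oxygen sums to 2.86319; scaling by 4/2.86319 = 1.39704 puts the formula on 4 O.
Si: 0.72050 × 1.39704 = 1.007 atoms per formula unit.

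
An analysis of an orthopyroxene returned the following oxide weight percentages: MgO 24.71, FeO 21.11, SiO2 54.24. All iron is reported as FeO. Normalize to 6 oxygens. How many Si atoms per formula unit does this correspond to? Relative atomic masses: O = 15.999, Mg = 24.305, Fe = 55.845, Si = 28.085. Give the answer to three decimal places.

1.997 Si apfu

MgO: 24.71/40.304 = 0.61309 mol → 0.61309 mol Mg, 0.61309 mol O.
FeO: 21.11/71.844 = 0.29383 mol → 0.29383 mol Fe, 0.29383 mol O.
SiO2: 54.24/60.083 = 0.90275 mol → 0.90275 mol Si, 1.80550 mol O.
Total oxygen = 2.71242 mol. Normalization factor = 6/2.71242 = 2.21205.
Si per 6 O = 0.90275 × 2.21205 = 1.997.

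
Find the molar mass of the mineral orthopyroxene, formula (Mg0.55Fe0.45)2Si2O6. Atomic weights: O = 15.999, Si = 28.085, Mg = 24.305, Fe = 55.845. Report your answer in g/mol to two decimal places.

Mg: 1.10 × 24.305 = 26.7355
Fe: 0.90 × 55.845 = 50.2605
Si: 2 × 28.085 = 56.1700
O: 6 × 15.999 = 95.9940
Summing the contributions gives the formula mass.

229.16 g/mol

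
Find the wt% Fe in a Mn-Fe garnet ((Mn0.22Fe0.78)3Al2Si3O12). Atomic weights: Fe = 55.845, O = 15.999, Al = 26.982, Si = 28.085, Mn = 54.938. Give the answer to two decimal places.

Molar mass of (Mn0.22Fe0.78)3Al2Si3O12: 0.66*54.938 + 2.34*55.845 + 2*26.982 + 3*28.085 + 12*15.999 = 497.143 g/mol.
Mass of Fe per formula unit: 2.34 × 55.845 = 130.677 g.
Weight fraction Fe = 130.677 / 497.143 = 0.2629.

26.29 mass %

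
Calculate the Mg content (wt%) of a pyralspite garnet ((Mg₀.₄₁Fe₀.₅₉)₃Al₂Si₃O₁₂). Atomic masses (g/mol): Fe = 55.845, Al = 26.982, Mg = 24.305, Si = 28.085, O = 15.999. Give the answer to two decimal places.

6.51 wt%

M((Mg₀.₄₁Fe₀.₅₉)₃Al₂Si₃O₁₂) = 458.948 g/mol.
Mg contributes 1.23 × 24.305 = 29.895 g per mole.
29.895/458.948 = 0.0651 → 6.51%.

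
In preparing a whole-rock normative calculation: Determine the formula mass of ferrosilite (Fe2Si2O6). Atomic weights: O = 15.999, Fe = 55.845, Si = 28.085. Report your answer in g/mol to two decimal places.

Fe: 2 × 55.845 = 111.6900
Si: 2 × 28.085 = 56.1700
O: 6 × 15.999 = 95.9940
Summing the contributions gives the formula mass.

263.85 g/mol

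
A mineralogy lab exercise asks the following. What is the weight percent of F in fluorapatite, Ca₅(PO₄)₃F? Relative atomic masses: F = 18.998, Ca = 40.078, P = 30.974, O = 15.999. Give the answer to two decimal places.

M(Ca₅(PO₄)₃F) = 504.298 g/mol.
F contributes 1 × 18.998 = 18.998 g per mole.
18.998/504.298 = 0.0377 → 3.77%.

3.77 mass %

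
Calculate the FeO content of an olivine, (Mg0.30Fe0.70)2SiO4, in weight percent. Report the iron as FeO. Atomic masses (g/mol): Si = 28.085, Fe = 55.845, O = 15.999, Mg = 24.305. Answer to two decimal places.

54.41 wt%

M((Mg0.30Fe0.70)2SiO4) = 184.847 g/mol; M(FeO) = 71.844 g/mol.
Moles FeO per formula unit = 1.40 Fe ÷ 1 = 1.4000.
FeO fraction = (1.4000 × 71.844) / 184.847 = 100.582/184.847 = 0.5441.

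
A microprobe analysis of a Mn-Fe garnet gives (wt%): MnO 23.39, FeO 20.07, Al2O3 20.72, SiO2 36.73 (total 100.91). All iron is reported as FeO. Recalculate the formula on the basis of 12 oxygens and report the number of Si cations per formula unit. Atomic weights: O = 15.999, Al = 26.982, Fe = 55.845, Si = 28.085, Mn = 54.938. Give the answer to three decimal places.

3.005 Si apfu

MnO: 23.39/70.937 = 0.32973 mol → 0.32973 mol Mn, 0.32973 mol O.
FeO: 20.07/71.844 = 0.27936 mol → 0.27936 mol Fe, 0.27936 mol O.
Al2O3: 20.72/101.961 = 0.20321 mol → 0.40642 mol Al, 0.60963 mol O.
SiO2: 36.73/60.083 = 0.61132 mol → 0.61132 mol Si, 1.22264 mol O.
Total oxygen = 2.44136 mol. Normalization factor = 12/2.44136 = 4.91529.
Si per 12 O = 0.61132 × 4.91529 = 3.005.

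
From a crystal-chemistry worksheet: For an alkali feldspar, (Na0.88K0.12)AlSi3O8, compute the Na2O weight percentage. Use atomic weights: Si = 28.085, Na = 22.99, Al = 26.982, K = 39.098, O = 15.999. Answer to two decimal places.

Molar mass of (Na0.88K0.12)AlSi3O8 = 0.88*22.99 + 0.12*39.098 + 1*26.982 + 3*28.085 + 8*15.999 = 264.152 g/mol.
Each formula unit contains 0.88 Na, equivalent to 0.88/2 = 0.4400 mol Na2O.
M(Na2O) = 2×22.99 + 1×15.999 = 61.979 g/mol.
Mass of Na2O per formula unit = 0.4400 × 61.979 = 27.271 g.
Na2O wt% = 27.271 / 264.152 × 100 = 10.32%.

10.32 wt%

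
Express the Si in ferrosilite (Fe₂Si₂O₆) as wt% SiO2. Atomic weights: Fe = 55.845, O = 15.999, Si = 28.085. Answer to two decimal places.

Formula mass = 263.854 g/mol.
2 Si → 2.0000 mol SiO2 per formula unit; M(SiO2) = 60.083, so SiO2 mass = 120.166 g.
120.166/263.854 × 100 = 45.54 wt%.

45.54 wt%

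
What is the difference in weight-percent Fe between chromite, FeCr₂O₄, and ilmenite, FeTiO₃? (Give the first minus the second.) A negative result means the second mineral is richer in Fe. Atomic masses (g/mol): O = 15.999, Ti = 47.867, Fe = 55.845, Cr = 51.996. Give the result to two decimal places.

-11.86 percentage points

Fe in FeCr₂O₄: molar mass 223.833 g/mol; 1×55.845 = 55.845 g → 24.95 wt%.
Fe in FeTiO₃: molar mass 151.709 g/mol; 1×55.845 = 55.845 g → 36.81 wt%.
Difference = 24.95 − 36.81 = -11.86 percentage points.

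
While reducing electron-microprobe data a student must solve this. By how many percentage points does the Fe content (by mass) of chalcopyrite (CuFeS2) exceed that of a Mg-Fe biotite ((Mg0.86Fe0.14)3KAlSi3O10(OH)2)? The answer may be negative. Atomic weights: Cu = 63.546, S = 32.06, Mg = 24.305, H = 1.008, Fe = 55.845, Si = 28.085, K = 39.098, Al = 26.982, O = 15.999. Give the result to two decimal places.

Fe in CuFeS2: molar mass 183.511 g/mol; 1×55.845 = 55.845 g → 30.43 wt%.
Fe in (Mg0.86Fe0.14)3KAlSi3O10(OH)2: molar mass 430.501 g/mol; 0.42×55.845 = 23.455 g → 5.45 wt%.
Difference = 30.43 − 5.45 = 24.98 percentage points.

24.98 percentage points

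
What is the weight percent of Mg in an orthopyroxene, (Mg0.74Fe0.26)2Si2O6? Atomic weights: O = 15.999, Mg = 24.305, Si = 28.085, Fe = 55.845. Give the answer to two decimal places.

Formula mass = 1.48×24.305 + 0.52×55.845 + 2×28.085 + 6×15.999 = 217.175 g/mol, of which 35.971 g is Mg.
So Mg makes up 35.971/217.175 = 0.1656 of the mass, i.e. 16.56%.

16.56 wt%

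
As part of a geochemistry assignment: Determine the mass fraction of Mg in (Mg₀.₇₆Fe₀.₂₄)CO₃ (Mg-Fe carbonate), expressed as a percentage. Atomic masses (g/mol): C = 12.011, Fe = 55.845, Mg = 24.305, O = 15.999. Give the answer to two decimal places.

20.10 weight percent

Molar mass of (Mg₀.₇₆Fe₀.₂₄)CO₃: 0.76·24.305 + 0.24·55.845 + 1·12.011 + 3·15.999 = 91.883 g/mol.
Mass of Mg per formula unit: 0.76 × 24.305 = 18.472 g.
Weight fraction Mg = 18.472 / 91.883 = 0.2010.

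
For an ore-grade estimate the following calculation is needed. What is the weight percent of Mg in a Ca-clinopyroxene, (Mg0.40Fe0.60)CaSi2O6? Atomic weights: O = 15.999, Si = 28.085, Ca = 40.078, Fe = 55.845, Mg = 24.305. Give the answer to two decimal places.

4.13 weight percent

M((Mg0.40Fe0.60)CaSi2O6) = 235.471 g/mol.
Mg contributes 0.40 × 24.305 = 9.722 g per mole.
9.722/235.471 = 0.0413 → 4.13%.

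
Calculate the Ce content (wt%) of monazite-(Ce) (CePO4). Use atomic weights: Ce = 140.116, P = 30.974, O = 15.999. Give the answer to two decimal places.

M(CePO4) = 235.086 g/mol.
Ce contributes 1 × 140.116 = 140.116 g per mole.
140.116/235.086 = 0.5960 → 59.60%.

59.60 wt%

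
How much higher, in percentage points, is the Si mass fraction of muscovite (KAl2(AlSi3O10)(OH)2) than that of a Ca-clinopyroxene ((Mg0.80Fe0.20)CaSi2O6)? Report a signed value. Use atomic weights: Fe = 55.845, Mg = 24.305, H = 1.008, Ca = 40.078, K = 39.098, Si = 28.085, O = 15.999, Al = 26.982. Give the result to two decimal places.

M(KAl2(AlSi3O10)(OH)2) = 398.303 g/mol, so wt% Si = 84.255/398.303 × 100 = 21.15%.
M((Mg0.80Fe0.20)CaSi2O6) = 222.855 g/mol, so wt% Si = 56.170/222.855 × 100 = 25.20%.
21.15 − 25.20 = -4.05 pp.

-4.05 percentage points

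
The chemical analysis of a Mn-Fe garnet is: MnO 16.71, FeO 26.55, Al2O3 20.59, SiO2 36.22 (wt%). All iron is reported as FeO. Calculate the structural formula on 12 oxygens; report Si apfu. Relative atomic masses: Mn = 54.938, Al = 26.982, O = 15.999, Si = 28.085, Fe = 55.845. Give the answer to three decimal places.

2.993 Si apfu

MnO: 16.71/70.937 = 0.23556 mol → 0.23556 mol Mn, 0.23556 mol O.
FeO: 26.55/71.844 = 0.36955 mol → 0.36955 mol Fe, 0.36955 mol O.
Al2O3: 20.59/101.961 = 0.20194 mol → 0.40388 mol Al, 0.60582 mol O.
SiO2: 36.22/60.083 = 0.60283 mol → 0.60283 mol Si, 1.20566 mol O.
Total oxygen = 2.41659 mol. Normalization factor = 12/2.41659 = 4.96567.
Si per 12 O = 0.60283 × 4.96567 = 2.993.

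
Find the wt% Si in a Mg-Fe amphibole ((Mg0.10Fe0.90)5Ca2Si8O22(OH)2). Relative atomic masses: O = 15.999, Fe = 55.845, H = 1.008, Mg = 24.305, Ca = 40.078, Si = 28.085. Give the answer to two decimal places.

Molar mass of (Mg0.10Fe0.90)5Ca2Si8O22(OH)2: 0.50·24.305 + 4.50·55.845 + 2·40.078 + 8·28.085 + 24·15.999 + 2·1.008 = 954.283 g/mol.
Mass of Si per formula unit: 8 × 28.085 = 224.680 g.
Weight fraction Si = 224.680 / 954.283 = 0.2354.

23.54 weight percent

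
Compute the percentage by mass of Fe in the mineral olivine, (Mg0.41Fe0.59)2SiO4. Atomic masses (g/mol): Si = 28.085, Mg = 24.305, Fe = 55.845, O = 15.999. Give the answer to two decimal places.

Molar mass of (Mg0.41Fe0.59)2SiO4: 0.82×24.305 + 1.18×55.845 + 1×28.085 + 4×15.999 = 177.908 g/mol.
Mass of Fe per formula unit: 1.18 × 55.845 = 65.897 g.
Weight fraction Fe = 65.897 / 177.908 = 0.3704.

37.04 mass %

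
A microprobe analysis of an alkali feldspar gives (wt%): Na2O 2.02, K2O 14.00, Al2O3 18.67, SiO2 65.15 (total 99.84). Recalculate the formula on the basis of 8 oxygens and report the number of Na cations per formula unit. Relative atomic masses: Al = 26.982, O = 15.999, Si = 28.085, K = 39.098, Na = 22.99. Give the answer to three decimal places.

Na2O (M=61.979): mol = 0.03259; Na = 0.06518, O = 0.03259.
K2O (M=94.195): mol = 0.14863; K = 0.29726, O = 0.14863.
Al2O3 (M=101.961): mol = 0.18311; Al = 0.36622, O = 0.54933.
SiO2 (M=60.083): mol = 1.08433; Si = 1.08433, O = 2.16866.
ΣO = 2.89921; factor = 8/ΣO = 2.75937.
Na apfu = 0.06518 × 2.75937 = 0.180.

0.180 Na apfu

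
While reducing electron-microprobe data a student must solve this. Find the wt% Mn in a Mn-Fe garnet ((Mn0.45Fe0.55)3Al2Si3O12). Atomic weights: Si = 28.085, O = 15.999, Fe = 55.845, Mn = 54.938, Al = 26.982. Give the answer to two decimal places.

14.94 mass %

Formula mass = 1.35·54.938 + 1.65·55.845 + 2·26.982 + 3·28.085 + 12·15.999 = 496.518 g/mol, of which 74.166 g is Mn.
So Mn makes up 74.166/496.518 = 0.1494 of the mass, i.e. 14.94%.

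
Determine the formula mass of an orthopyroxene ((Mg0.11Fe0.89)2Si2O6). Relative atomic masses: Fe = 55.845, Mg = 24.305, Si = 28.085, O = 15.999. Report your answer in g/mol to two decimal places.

M = 0.22×24.305 + 1.78×55.845 + 2×28.085 + 6×15.999

256.92 g/mol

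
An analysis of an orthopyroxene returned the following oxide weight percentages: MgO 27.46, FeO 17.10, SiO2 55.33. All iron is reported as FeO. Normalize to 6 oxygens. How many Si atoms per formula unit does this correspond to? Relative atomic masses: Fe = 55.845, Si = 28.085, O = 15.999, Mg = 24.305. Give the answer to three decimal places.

2.001 Si apfu

MgO (M=40.304): mol = 0.68132; Mg = 0.68132, O = 0.68132.
FeO (M=71.844): mol = 0.23802; Fe = 0.23802, O = 0.23802.
SiO2 (M=60.083): mol = 0.92089; Si = 0.92089, O = 1.84178.
ΣO = 2.76112; factor = 6/ΣO = 2.17303.
Si apfu = 0.92089 × 2.17303 = 2.001.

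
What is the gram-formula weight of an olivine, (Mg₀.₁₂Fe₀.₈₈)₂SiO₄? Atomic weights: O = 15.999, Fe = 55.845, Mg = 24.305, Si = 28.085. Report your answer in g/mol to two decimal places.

Mg: 0.24 × 24.305 = 5.8332
Fe: 1.76 × 55.845 = 98.2872
Si: 1 × 28.085 = 28.0850
O: 4 × 15.999 = 63.9960
Summing the contributions gives the formula mass.

196.20 g/mol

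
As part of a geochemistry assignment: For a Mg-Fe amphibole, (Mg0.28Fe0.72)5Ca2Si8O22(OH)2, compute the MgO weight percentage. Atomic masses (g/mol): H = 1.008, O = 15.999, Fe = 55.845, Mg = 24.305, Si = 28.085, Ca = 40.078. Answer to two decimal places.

Molar mass of (Mg0.28Fe0.72)5Ca2Si8O22(OH)2 = 1.40·24.305 + 3.60·55.845 + 2·40.078 + 8·28.085 + 24·15.999 + 2·1.008 = 925.897 g/mol.
Each formula unit contains 1.40 Mg, equivalent to 1.40/1 = 1.4000 mol MgO.
M(MgO) = 1×24.305 + 1×15.999 = 40.304 g/mol.
Mass of MgO per formula unit = 1.4000 × 40.304 = 56.426 g.
MgO wt% = 56.426 / 925.897 × 100 = 6.09%.

6.09 wt%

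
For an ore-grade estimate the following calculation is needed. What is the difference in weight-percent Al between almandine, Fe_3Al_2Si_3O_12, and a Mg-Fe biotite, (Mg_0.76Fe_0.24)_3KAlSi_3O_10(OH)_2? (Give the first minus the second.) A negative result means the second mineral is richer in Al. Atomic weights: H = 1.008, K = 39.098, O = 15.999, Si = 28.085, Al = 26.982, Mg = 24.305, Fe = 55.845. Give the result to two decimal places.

4.71 percentage points

First mineral: 53.964 g Al in 497.742 g formula = 10.84 wt% Al.
Second mineral: 26.982 g Al in 439.963 g formula = 6.13 wt% Al.
10.84% − 6.13% gives a difference of 4.71 percentage points.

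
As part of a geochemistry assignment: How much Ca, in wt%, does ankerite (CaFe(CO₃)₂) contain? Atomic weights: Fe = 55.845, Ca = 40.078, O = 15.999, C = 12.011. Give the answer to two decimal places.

18.56 wt%

Molar mass of CaFe(CO₃)₂: 1·40.078 + 1·55.845 + 2·12.011 + 6·15.999 = 215.939 g/mol.
Mass of Ca per formula unit: 1 × 40.078 = 40.078 g.
Weight fraction Ca = 40.078 / 215.939 = 0.1856.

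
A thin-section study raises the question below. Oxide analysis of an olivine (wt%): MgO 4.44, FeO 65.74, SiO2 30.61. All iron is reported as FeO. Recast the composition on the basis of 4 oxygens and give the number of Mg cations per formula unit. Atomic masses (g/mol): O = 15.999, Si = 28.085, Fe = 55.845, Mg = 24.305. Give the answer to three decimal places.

0.216 Mg apfu

MgO: 4.44/40.304 = 0.11016 mol → 0.11016 mol Mg, 0.11016 mol O.
FeO: 65.74/71.844 = 0.91504 mol → 0.91504 mol Fe, 0.91504 mol O.
SiO2: 30.61/60.083 = 0.50946 mol → 0.50946 mol Si, 1.01892 mol O.
Total oxygen = 2.04412 mol. Normalization factor = 4/2.04412 = 1.95683.
Mg per 4 O = 0.11016 × 1.95683 = 0.216.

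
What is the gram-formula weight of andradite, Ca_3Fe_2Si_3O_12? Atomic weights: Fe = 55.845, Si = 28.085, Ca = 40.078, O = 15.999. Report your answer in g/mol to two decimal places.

508.17 g/mol

Ca: 3 × 40.078 = 120.2340
Fe: 2 × 55.845 = 111.6900
Si: 3 × 28.085 = 84.2550
O: 12 × 15.999 = 191.9880
Summing the contributions gives the formula mass.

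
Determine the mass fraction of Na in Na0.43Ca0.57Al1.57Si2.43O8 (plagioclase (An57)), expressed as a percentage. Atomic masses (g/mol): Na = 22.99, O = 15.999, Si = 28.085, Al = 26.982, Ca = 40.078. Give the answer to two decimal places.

3.64 weight percent

M(Na0.43Ca0.57Al1.57Si2.43O8) = 271.330 g/mol.
Na contributes 0.43 × 22.99 = 9.886 g per mole.
9.886/271.330 = 0.0364 → 3.64%.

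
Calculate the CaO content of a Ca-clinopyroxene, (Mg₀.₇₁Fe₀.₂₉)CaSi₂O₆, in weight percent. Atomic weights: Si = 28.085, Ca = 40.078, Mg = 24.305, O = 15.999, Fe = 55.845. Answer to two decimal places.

24.85 wt%

Formula mass = 225.694 g/mol.
1 Ca → 1.0000 mol CaO per formula unit; M(CaO) = 56.077, so CaO mass = 56.077 g.
56.077/225.694 × 100 = 24.85 wt%.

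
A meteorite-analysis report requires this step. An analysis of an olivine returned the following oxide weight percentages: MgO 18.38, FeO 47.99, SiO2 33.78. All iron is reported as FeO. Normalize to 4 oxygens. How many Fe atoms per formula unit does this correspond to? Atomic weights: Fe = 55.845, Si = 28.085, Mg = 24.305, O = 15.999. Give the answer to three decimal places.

1.188 Fe apfu

18.38 wt% MgO ÷ 40.304 g/mol = 0.45603 mol, giving 0.45603 Mg and 0.45603 O.
47.99 wt% FeO ÷ 71.844 g/mol = 0.66798 mol, giving 0.66798 Fe and 0.66798 O.
33.78 wt% SiO2 ÷ 60.083 g/mol = 0.56222 mol, giving 0.56222 Si and 1.12444 O.
Oxygen sums to 2.24845; scaling by 4/2.24845 = 1.77900 puts the formula on 4 O.
Fe: 0.66798 × 1.77900 = 1.188 atoms per formula unit.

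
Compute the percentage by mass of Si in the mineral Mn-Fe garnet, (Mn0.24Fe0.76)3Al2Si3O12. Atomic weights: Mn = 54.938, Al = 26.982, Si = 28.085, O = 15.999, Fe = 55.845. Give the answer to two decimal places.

16.95 wt%

M((Mn0.24Fe0.76)3Al2Si3O12) = 497.089 g/mol.
Si contributes 3 × 28.085 = 84.255 g per mole.
84.255/497.089 = 0.1695 → 16.95%.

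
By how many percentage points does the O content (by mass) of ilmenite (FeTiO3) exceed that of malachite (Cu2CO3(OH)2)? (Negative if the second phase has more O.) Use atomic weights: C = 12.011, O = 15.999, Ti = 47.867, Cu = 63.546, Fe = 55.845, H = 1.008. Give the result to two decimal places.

-4.54 percentage points

First mineral: 47.997 g O in 151.709 g formula = 31.64 wt% O.
Second mineral: 79.995 g O in 221.114 g formula = 36.18 wt% O.
31.64% − 36.18% gives a difference of -4.54 percentage points.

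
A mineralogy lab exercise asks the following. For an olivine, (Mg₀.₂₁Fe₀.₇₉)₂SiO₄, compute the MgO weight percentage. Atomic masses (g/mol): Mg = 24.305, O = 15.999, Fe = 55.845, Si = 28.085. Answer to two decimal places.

8.88 wt%

Formula mass = 190.524 g/mol.
0.42 Mg → 0.4200 mol MgO per formula unit; M(MgO) = 40.304, so MgO mass = 16.928 g.
16.928/190.524 × 100 = 8.88 wt%.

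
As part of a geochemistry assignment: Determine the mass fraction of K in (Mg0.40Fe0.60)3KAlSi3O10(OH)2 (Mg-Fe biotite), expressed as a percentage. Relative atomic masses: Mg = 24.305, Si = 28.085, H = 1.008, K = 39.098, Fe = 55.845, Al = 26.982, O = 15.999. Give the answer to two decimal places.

Molar mass of (Mg0.40Fe0.60)3KAlSi3O10(OH)2: 1.20*24.305 + 1.80*55.845 + 1*39.098 + 1*26.982 + 3*28.085 + 12*15.999 + 2*1.008 = 474.026 g/mol.
Mass of K per formula unit: 1 × 39.098 = 39.098 g.
Weight fraction K = 39.098 / 474.026 = 0.0825.

8.25 wt%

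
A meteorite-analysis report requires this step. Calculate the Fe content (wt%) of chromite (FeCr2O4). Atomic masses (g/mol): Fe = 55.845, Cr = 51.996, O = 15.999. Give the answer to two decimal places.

Molar mass of FeCr2O4: 1*55.845 + 2*51.996 + 4*15.999 = 223.833 g/mol.
Mass of Fe per formula unit: 1 × 55.845 = 55.845 g.
Weight fraction Fe = 55.845 / 223.833 = 0.2495.

24.95 wt%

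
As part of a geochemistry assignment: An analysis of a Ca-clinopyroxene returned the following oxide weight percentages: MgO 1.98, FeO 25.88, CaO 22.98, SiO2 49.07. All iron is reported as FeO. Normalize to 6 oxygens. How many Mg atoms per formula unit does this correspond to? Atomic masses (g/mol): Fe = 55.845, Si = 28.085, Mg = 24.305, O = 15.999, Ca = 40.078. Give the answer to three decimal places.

0.120 Mg apfu

1.98 wt% MgO ÷ 40.304 g/mol = 0.04913 mol, giving 0.04913 Mg and 0.04913 O.
25.88 wt% FeO ÷ 71.844 g/mol = 0.36022 mol, giving 0.36022 Fe and 0.36022 O.
22.98 wt% CaO ÷ 56.077 g/mol = 0.40979 mol, giving 0.40979 Ca and 0.40979 O.
49.07 wt% SiO2 ÷ 60.083 g/mol = 0.81670 mol, giving 0.81670 Si and 1.63340 O.
Oxygen sums to 2.45254; scaling by 6/2.45254 = 2.44644 puts the formula on 6 O.
Mg: 0.04913 × 2.44644 = 0.120 atoms per formula unit.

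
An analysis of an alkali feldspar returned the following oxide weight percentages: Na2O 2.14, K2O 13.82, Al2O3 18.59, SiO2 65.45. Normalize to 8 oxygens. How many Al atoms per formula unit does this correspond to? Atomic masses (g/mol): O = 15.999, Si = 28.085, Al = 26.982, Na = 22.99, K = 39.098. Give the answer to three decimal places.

1.004 Al apfu

2.14 wt% Na2O ÷ 61.979 g/mol = 0.03453 mol, giving 0.06906 Na and 0.03453 O.
13.82 wt% K2O ÷ 94.195 g/mol = 0.14672 mol, giving 0.29344 K and 0.14672 O.
18.59 wt% Al2O3 ÷ 101.961 g/mol = 0.18232 mol, giving 0.36464 Al and 0.54696 O.
65.45 wt% SiO2 ÷ 60.083 g/mol = 1.08933 mol, giving 1.08933 Si and 2.17866 O.
Oxygen sums to 2.90687; scaling by 8/2.90687 = 2.75210 puts the formula on 8 O.
Al: 0.36464 × 2.75210 = 1.004 atoms per formula unit.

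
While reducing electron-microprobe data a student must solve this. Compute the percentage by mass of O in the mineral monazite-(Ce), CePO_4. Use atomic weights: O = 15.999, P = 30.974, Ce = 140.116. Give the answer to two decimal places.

Molar mass of CePO_4: 1×140.116 + 1×30.974 + 4×15.999 = 235.086 g/mol.
Mass of O per formula unit: 4 × 15.999 = 63.996 g.
Weight fraction O = 63.996 / 235.086 = 0.2722.

27.22 mass %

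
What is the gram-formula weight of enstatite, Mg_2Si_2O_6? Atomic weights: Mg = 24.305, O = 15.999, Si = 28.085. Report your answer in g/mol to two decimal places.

200.77 g/mol

Mg: 2 × 24.305 = 48.6100
Si: 2 × 28.085 = 56.1700
O: 6 × 15.999 = 95.9940
Summing the contributions gives the formula mass.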